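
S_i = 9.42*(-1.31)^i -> [9.42, -12.34, 16.17, -21.18, 27.74]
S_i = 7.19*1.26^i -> [7.19, 9.06, 11.41, 14.38, 18.12]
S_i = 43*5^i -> [43, 215, 1075, 5375, 26875]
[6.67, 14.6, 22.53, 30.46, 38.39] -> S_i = 6.67 + 7.93*i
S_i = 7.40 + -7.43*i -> [7.4, -0.03, -7.46, -14.89, -22.32]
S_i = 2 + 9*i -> [2, 11, 20, 29, 38]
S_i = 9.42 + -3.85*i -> [9.42, 5.57, 1.72, -2.13, -5.98]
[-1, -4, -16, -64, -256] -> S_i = -1*4^i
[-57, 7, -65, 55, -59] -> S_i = Random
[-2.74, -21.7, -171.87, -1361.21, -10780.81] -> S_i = -2.74*7.92^i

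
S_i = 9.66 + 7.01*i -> [9.66, 16.67, 23.68, 30.69, 37.7]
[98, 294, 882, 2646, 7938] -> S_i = 98*3^i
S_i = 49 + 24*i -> [49, 73, 97, 121, 145]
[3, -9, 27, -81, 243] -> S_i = 3*-3^i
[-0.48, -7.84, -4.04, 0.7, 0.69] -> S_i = Random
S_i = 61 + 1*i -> [61, 62, 63, 64, 65]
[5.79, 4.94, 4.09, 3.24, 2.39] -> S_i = 5.79 + -0.85*i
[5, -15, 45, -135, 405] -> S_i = 5*-3^i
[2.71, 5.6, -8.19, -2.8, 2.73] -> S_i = Random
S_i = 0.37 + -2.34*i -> [0.37, -1.97, -4.31, -6.65, -8.99]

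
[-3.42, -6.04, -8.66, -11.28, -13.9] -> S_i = -3.42 + -2.62*i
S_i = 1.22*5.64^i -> [1.22, 6.88, 38.81, 218.88, 1234.46]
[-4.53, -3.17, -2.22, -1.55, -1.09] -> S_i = -4.53*0.70^i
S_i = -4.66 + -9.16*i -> [-4.66, -13.82, -22.98, -32.14, -41.3]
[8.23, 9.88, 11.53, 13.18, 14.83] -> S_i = 8.23 + 1.65*i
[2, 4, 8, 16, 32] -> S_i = 2*2^i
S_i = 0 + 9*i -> [0, 9, 18, 27, 36]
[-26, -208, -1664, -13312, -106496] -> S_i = -26*8^i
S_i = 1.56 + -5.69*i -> [1.56, -4.13, -9.82, -15.51, -21.2]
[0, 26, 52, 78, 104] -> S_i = 0 + 26*i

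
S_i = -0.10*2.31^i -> [-0.1, -0.23, -0.53, -1.23, -2.85]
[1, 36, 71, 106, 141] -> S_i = 1 + 35*i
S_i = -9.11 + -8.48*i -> [-9.11, -17.59, -26.07, -34.55, -43.03]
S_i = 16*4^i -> [16, 64, 256, 1024, 4096]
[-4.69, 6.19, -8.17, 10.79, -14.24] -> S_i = -4.69*(-1.32)^i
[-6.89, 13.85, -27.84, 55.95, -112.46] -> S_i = -6.89*(-2.01)^i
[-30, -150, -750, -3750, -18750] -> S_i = -30*5^i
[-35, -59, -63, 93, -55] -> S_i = Random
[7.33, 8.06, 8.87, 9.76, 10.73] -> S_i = 7.33*1.10^i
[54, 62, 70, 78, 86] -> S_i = 54 + 8*i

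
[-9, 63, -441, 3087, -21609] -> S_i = -9*-7^i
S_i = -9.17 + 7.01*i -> [-9.17, -2.16, 4.85, 11.86, 18.87]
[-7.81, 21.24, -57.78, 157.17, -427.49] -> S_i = -7.81*(-2.72)^i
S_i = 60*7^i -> [60, 420, 2940, 20580, 144060]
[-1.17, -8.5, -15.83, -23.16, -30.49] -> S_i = -1.17 + -7.33*i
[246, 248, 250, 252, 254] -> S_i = 246 + 2*i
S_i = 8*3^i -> [8, 24, 72, 216, 648]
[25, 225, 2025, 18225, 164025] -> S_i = 25*9^i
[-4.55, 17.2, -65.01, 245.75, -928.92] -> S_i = -4.55*(-3.78)^i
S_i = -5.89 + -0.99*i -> [-5.89, -6.88, -7.87, -8.86, -9.85]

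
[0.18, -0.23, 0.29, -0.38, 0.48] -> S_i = 0.18*(-1.28)^i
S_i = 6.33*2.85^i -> [6.33, 18.04, 51.42, 146.53, 417.62]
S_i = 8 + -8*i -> [8, 0, -8, -16, -24]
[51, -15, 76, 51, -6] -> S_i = Random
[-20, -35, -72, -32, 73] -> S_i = Random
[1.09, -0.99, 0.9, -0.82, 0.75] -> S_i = 1.09*(-0.91)^i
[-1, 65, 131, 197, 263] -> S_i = -1 + 66*i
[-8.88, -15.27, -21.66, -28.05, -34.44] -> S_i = -8.88 + -6.39*i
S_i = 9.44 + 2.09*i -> [9.44, 11.53, 13.62, 15.71, 17.8]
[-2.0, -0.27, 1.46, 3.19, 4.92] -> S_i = -2.00 + 1.73*i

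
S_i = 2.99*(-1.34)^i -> [2.99, -4.01, 5.37, -7.19, 9.64]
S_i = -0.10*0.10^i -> [-0.1, -0.01, -0.0, -0.0, -0.0]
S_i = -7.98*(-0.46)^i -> [-7.98, 3.67, -1.69, 0.78, -0.36]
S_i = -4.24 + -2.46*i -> [-4.24, -6.7, -9.16, -11.62, -14.08]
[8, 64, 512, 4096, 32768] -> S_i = 8*8^i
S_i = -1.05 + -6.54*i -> [-1.05, -7.59, -14.13, -20.67, -27.21]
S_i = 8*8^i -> [8, 64, 512, 4096, 32768]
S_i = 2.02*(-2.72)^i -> [2.02, -5.49, 14.94, -40.65, 110.57]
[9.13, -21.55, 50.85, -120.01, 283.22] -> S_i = 9.13*(-2.36)^i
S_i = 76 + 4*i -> [76, 80, 84, 88, 92]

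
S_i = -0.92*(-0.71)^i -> [-0.92, 0.65, -0.46, 0.33, -0.23]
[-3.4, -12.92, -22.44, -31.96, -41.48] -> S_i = -3.40 + -9.52*i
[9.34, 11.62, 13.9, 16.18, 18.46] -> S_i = 9.34 + 2.28*i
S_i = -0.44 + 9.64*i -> [-0.44, 9.2, 18.84, 28.48, 38.12]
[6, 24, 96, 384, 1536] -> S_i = 6*4^i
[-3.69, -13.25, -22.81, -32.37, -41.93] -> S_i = -3.69 + -9.56*i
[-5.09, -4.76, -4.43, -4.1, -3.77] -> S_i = -5.09 + 0.33*i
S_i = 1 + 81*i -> [1, 82, 163, 244, 325]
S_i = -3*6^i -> [-3, -18, -108, -648, -3888]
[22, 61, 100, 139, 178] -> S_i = 22 + 39*i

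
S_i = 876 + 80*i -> [876, 956, 1036, 1116, 1196]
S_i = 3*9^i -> [3, 27, 243, 2187, 19683]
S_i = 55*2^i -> [55, 110, 220, 440, 880]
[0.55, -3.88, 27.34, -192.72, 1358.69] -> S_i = 0.55*(-7.05)^i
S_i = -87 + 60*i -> [-87, -27, 33, 93, 153]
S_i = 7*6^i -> [7, 42, 252, 1512, 9072]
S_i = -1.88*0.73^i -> [-1.88, -1.37, -1.0, -0.73, -0.53]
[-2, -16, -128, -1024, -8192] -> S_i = -2*8^i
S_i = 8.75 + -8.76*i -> [8.75, -0.01, -8.77, -17.53, -26.29]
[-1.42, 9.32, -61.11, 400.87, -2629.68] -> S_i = -1.42*(-6.56)^i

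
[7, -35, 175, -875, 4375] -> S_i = 7*-5^i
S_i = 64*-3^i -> [64, -192, 576, -1728, 5184]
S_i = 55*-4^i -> [55, -220, 880, -3520, 14080]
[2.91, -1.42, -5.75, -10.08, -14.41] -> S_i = 2.91 + -4.33*i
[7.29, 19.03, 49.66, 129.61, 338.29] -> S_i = 7.29*2.61^i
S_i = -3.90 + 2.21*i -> [-3.9, -1.69, 0.52, 2.73, 4.94]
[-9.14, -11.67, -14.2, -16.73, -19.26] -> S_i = -9.14 + -2.53*i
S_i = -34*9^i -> [-34, -306, -2754, -24786, -223074]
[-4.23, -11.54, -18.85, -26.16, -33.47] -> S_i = -4.23 + -7.31*i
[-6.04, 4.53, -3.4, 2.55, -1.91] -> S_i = -6.04*(-0.75)^i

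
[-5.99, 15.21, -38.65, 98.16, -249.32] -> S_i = -5.99*(-2.54)^i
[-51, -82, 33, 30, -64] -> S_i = Random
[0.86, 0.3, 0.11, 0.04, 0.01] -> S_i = 0.86*0.35^i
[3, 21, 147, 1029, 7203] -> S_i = 3*7^i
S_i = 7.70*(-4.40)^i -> [7.7, -33.88, 149.07, -655.92, 2886.03]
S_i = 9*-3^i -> [9, -27, 81, -243, 729]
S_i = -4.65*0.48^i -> [-4.65, -2.23, -1.07, -0.51, -0.25]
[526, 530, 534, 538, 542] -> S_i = 526 + 4*i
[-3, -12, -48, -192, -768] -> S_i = -3*4^i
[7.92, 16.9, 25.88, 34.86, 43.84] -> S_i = 7.92 + 8.98*i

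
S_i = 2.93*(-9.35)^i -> [2.93, -27.4, 256.15, -2394.98, 22393.09]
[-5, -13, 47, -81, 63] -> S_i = Random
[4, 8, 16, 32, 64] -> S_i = 4*2^i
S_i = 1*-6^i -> [1, -6, 36, -216, 1296]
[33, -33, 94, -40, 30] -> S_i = Random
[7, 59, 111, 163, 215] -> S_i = 7 + 52*i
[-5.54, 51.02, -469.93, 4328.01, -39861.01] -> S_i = -5.54*(-9.21)^i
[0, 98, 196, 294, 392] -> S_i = 0 + 98*i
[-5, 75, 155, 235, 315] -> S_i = -5 + 80*i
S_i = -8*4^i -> [-8, -32, -128, -512, -2048]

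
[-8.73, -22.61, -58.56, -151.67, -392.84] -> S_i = -8.73*2.59^i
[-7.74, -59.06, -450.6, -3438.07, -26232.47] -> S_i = -7.74*7.63^i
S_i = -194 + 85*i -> [-194, -109, -24, 61, 146]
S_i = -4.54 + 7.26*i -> [-4.54, 2.72, 9.98, 17.24, 24.5]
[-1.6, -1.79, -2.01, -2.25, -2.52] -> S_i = -1.60*1.12^i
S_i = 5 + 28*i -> [5, 33, 61, 89, 117]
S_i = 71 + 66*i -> [71, 137, 203, 269, 335]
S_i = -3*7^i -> [-3, -21, -147, -1029, -7203]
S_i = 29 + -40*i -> [29, -11, -51, -91, -131]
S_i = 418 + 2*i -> [418, 420, 422, 424, 426]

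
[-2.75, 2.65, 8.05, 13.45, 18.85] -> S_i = -2.75 + 5.40*i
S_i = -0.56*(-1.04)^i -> [-0.56, 0.58, -0.61, 0.63, -0.66]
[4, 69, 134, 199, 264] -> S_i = 4 + 65*i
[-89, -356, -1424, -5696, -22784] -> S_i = -89*4^i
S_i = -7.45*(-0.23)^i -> [-7.45, 1.71, -0.39, 0.09, -0.02]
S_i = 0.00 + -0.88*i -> [0.0, -0.88, -1.76, -2.64, -3.52]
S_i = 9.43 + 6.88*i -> [9.43, 16.31, 23.19, 30.07, 36.95]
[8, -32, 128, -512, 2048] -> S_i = 8*-4^i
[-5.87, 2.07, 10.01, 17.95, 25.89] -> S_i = -5.87 + 7.94*i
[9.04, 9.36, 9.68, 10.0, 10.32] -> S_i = 9.04 + 0.32*i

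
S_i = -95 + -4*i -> [-95, -99, -103, -107, -111]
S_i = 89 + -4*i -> [89, 85, 81, 77, 73]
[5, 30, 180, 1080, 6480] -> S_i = 5*6^i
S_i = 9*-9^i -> [9, -81, 729, -6561, 59049]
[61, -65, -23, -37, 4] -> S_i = Random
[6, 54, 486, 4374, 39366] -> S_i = 6*9^i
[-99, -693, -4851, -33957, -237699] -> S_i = -99*7^i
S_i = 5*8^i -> [5, 40, 320, 2560, 20480]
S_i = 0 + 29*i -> [0, 29, 58, 87, 116]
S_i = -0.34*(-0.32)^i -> [-0.34, 0.11, -0.03, 0.01, -0.0]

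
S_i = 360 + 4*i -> [360, 364, 368, 372, 376]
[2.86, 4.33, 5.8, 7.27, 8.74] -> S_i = 2.86 + 1.47*i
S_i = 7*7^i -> [7, 49, 343, 2401, 16807]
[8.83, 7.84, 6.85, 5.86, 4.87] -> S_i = 8.83 + -0.99*i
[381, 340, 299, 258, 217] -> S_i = 381 + -41*i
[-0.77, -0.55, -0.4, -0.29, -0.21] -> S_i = -0.77*0.72^i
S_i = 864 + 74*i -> [864, 938, 1012, 1086, 1160]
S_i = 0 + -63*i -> [0, -63, -126, -189, -252]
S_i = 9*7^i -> [9, 63, 441, 3087, 21609]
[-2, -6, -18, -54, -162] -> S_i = -2*3^i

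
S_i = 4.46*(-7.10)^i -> [4.46, -31.67, 224.83, -1596.28, 11333.61]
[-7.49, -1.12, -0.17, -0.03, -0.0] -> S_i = -7.49*0.15^i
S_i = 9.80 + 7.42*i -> [9.8, 17.22, 24.64, 32.06, 39.48]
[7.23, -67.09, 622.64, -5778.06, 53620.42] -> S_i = 7.23*(-9.28)^i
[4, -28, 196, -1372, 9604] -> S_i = 4*-7^i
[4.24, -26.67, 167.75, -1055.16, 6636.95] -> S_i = 4.24*(-6.29)^i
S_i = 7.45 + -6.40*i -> [7.45, 1.05, -5.35, -11.75, -18.15]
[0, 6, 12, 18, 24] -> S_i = 0 + 6*i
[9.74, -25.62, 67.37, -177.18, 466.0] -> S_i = 9.74*(-2.63)^i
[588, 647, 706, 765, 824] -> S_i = 588 + 59*i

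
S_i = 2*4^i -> [2, 8, 32, 128, 512]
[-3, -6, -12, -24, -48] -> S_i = -3*2^i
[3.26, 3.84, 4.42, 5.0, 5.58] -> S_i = 3.26 + 0.58*i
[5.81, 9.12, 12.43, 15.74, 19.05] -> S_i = 5.81 + 3.31*i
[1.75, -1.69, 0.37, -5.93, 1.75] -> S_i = Random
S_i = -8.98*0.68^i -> [-8.98, -6.11, -4.15, -2.82, -1.92]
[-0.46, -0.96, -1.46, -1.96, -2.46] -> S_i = -0.46 + -0.50*i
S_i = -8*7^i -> [-8, -56, -392, -2744, -19208]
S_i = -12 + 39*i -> [-12, 27, 66, 105, 144]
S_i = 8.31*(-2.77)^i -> [8.31, -23.02, 63.76, -176.62, 489.24]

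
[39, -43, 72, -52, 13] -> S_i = Random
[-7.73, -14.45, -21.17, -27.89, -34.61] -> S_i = -7.73 + -6.72*i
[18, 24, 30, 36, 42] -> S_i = 18 + 6*i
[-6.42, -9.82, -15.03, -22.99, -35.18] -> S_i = -6.42*1.53^i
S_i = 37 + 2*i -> [37, 39, 41, 43, 45]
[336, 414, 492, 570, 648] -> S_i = 336 + 78*i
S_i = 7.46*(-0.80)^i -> [7.46, -5.97, 4.77, -3.82, 3.06]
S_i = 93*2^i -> [93, 186, 372, 744, 1488]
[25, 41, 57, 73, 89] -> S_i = 25 + 16*i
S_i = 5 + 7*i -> [5, 12, 19, 26, 33]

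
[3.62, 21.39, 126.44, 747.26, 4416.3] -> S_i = 3.62*5.91^i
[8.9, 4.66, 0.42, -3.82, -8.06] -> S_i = 8.90 + -4.24*i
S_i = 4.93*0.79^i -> [4.93, 3.89, 3.08, 2.43, 1.92]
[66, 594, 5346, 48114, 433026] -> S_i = 66*9^i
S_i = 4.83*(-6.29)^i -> [4.83, -30.38, 191.09, -1201.99, 7560.49]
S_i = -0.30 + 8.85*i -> [-0.3, 8.55, 17.4, 26.25, 35.1]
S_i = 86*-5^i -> [86, -430, 2150, -10750, 53750]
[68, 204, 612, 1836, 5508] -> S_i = 68*3^i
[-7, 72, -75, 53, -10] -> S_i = Random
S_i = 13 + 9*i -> [13, 22, 31, 40, 49]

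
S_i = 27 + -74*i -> [27, -47, -121, -195, -269]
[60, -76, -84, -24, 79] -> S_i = Random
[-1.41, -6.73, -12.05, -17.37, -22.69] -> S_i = -1.41 + -5.32*i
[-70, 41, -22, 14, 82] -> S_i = Random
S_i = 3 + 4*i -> [3, 7, 11, 15, 19]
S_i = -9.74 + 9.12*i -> [-9.74, -0.62, 8.5, 17.62, 26.74]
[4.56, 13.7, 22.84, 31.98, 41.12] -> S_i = 4.56 + 9.14*i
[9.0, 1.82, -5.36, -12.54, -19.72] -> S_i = 9.00 + -7.18*i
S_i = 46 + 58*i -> [46, 104, 162, 220, 278]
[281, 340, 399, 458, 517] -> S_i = 281 + 59*i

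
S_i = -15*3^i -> [-15, -45, -135, -405, -1215]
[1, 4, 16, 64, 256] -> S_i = 1*4^i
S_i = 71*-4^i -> [71, -284, 1136, -4544, 18176]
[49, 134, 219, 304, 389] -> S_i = 49 + 85*i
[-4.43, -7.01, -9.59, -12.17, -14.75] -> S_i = -4.43 + -2.58*i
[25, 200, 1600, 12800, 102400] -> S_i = 25*8^i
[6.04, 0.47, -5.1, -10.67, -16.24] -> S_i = 6.04 + -5.57*i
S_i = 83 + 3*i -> [83, 86, 89, 92, 95]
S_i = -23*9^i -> [-23, -207, -1863, -16767, -150903]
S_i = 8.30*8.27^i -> [8.3, 68.64, 567.66, 4694.56, 38823.99]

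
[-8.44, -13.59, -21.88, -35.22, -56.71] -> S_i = -8.44*1.61^i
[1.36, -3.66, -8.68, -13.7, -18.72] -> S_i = 1.36 + -5.02*i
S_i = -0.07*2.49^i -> [-0.07, -0.17, -0.43, -1.08, -2.69]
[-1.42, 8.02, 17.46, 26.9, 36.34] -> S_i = -1.42 + 9.44*i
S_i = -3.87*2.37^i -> [-3.87, -9.17, -21.74, -51.52, -122.1]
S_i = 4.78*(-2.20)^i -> [4.78, -10.52, 23.14, -50.9, 111.97]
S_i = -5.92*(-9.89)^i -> [-5.92, 58.55, -579.05, 5726.78, -56637.86]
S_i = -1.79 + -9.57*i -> [-1.79, -11.36, -20.93, -30.5, -40.07]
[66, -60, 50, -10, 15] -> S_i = Random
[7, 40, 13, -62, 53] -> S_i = Random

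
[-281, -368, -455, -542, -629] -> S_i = -281 + -87*i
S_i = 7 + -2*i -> [7, 5, 3, 1, -1]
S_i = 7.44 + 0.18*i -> [7.44, 7.62, 7.8, 7.98, 8.16]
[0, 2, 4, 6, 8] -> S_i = 0 + 2*i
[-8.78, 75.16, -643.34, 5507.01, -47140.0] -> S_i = -8.78*(-8.56)^i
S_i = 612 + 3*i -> [612, 615, 618, 621, 624]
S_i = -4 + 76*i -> [-4, 72, 148, 224, 300]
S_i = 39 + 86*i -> [39, 125, 211, 297, 383]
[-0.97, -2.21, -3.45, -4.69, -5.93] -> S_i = -0.97 + -1.24*i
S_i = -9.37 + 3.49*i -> [-9.37, -5.88, -2.39, 1.1, 4.59]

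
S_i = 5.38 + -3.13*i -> [5.38, 2.25, -0.88, -4.01, -7.14]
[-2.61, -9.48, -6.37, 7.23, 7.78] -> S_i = Random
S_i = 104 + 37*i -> [104, 141, 178, 215, 252]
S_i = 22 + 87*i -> [22, 109, 196, 283, 370]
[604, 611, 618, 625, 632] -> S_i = 604 + 7*i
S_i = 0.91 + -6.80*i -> [0.91, -5.89, -12.69, -19.49, -26.29]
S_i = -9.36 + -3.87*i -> [-9.36, -13.23, -17.1, -20.97, -24.84]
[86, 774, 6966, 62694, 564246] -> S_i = 86*9^i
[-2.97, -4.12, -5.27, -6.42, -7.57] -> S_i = -2.97 + -1.15*i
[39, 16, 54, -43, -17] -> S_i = Random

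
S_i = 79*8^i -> [79, 632, 5056, 40448, 323584]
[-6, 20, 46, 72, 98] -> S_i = -6 + 26*i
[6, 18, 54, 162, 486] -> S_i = 6*3^i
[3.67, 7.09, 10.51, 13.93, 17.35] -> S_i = 3.67 + 3.42*i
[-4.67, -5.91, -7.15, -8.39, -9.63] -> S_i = -4.67 + -1.24*i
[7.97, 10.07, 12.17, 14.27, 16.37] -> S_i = 7.97 + 2.10*i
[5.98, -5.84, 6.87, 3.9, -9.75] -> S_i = Random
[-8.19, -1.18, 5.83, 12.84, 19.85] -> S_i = -8.19 + 7.01*i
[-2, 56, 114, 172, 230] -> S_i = -2 + 58*i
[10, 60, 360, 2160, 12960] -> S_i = 10*6^i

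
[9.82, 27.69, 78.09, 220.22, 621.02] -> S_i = 9.82*2.82^i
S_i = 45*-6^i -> [45, -270, 1620, -9720, 58320]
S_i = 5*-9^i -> [5, -45, 405, -3645, 32805]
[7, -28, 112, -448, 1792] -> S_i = 7*-4^i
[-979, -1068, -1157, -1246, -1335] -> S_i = -979 + -89*i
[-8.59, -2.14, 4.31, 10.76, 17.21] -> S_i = -8.59 + 6.45*i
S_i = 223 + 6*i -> [223, 229, 235, 241, 247]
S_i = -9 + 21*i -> [-9, 12, 33, 54, 75]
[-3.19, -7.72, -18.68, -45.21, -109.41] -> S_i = -3.19*2.42^i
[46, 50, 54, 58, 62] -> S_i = 46 + 4*i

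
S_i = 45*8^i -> [45, 360, 2880, 23040, 184320]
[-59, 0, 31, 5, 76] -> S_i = Random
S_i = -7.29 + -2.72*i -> [-7.29, -10.01, -12.73, -15.45, -18.17]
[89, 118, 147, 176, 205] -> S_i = 89 + 29*i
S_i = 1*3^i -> [1, 3, 9, 27, 81]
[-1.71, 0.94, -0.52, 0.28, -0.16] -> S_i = -1.71*(-0.55)^i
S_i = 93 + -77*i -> [93, 16, -61, -138, -215]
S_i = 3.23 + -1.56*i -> [3.23, 1.67, 0.11, -1.45, -3.01]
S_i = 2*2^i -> [2, 4, 8, 16, 32]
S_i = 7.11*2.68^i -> [7.11, 19.05, 51.07, 136.86, 366.78]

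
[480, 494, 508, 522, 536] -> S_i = 480 + 14*i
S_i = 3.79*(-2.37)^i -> [3.79, -8.98, 21.29, -50.45, 119.57]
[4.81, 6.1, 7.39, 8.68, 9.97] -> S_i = 4.81 + 1.29*i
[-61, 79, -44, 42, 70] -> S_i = Random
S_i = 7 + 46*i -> [7, 53, 99, 145, 191]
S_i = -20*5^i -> [-20, -100, -500, -2500, -12500]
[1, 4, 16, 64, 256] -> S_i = 1*4^i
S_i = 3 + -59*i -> [3, -56, -115, -174, -233]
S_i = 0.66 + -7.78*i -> [0.66, -7.12, -14.9, -22.68, -30.46]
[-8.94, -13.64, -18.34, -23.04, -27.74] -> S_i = -8.94 + -4.70*i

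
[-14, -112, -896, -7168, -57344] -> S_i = -14*8^i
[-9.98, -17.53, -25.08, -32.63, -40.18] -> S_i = -9.98 + -7.55*i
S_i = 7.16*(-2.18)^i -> [7.16, -15.61, 34.03, -74.18, 161.71]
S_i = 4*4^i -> [4, 16, 64, 256, 1024]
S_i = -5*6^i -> [-5, -30, -180, -1080, -6480]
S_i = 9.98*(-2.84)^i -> [9.98, -28.34, 80.49, -228.6, 649.24]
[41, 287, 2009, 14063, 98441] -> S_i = 41*7^i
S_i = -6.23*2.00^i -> [-6.23, -12.46, -24.92, -49.84, -99.68]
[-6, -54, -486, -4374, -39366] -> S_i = -6*9^i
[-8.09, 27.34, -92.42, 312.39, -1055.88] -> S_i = -8.09*(-3.38)^i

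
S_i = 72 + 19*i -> [72, 91, 110, 129, 148]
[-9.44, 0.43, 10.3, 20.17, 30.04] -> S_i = -9.44 + 9.87*i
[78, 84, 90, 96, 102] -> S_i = 78 + 6*i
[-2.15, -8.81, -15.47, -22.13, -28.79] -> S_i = -2.15 + -6.66*i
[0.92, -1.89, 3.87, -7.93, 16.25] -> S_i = 0.92*(-2.05)^i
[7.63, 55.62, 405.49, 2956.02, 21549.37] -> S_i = 7.63*7.29^i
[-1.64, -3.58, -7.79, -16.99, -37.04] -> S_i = -1.64*2.18^i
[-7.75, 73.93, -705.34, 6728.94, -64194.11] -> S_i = -7.75*(-9.54)^i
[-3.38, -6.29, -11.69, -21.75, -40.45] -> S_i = -3.38*1.86^i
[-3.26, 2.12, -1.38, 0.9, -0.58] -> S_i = -3.26*(-0.65)^i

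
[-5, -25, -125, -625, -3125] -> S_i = -5*5^i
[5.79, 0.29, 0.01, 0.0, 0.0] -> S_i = 5.79*0.05^i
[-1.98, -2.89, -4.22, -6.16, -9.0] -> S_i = -1.98*1.46^i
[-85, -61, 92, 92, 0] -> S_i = Random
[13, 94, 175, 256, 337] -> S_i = 13 + 81*i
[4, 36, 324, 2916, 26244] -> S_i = 4*9^i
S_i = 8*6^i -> [8, 48, 288, 1728, 10368]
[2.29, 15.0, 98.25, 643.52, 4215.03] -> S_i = 2.29*6.55^i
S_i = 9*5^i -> [9, 45, 225, 1125, 5625]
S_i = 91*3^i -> [91, 273, 819, 2457, 7371]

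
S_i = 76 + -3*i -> [76, 73, 70, 67, 64]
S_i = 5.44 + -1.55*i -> [5.44, 3.89, 2.34, 0.79, -0.76]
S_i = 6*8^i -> [6, 48, 384, 3072, 24576]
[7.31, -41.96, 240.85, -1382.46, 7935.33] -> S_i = 7.31*(-5.74)^i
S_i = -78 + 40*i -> [-78, -38, 2, 42, 82]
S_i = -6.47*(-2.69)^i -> [-6.47, 17.4, -46.82, 125.94, -338.78]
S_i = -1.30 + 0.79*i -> [-1.3, -0.51, 0.28, 1.07, 1.86]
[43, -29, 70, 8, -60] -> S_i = Random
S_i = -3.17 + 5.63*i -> [-3.17, 2.46, 8.09, 13.72, 19.35]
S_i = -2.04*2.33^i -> [-2.04, -4.75, -11.07, -25.8, -60.12]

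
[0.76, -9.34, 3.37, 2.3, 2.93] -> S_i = Random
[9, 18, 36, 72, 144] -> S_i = 9*2^i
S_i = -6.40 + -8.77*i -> [-6.4, -15.17, -23.94, -32.71, -41.48]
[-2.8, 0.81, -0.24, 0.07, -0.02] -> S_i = -2.80*(-0.29)^i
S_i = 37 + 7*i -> [37, 44, 51, 58, 65]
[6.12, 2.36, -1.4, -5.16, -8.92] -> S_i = 6.12 + -3.76*i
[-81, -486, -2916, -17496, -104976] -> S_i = -81*6^i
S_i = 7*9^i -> [7, 63, 567, 5103, 45927]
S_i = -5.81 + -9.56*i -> [-5.81, -15.37, -24.93, -34.49, -44.05]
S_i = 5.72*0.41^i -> [5.72, 2.35, 0.96, 0.39, 0.16]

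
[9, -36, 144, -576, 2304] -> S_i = 9*-4^i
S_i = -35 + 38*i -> [-35, 3, 41, 79, 117]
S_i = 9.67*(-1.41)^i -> [9.67, -13.63, 19.22, -27.11, 38.22]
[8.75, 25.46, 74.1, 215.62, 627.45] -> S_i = 8.75*2.91^i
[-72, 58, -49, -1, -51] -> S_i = Random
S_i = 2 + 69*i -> [2, 71, 140, 209, 278]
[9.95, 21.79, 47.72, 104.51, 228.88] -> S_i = 9.95*2.19^i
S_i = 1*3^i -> [1, 3, 9, 27, 81]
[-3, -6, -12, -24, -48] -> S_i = -3*2^i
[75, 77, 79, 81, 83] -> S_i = 75 + 2*i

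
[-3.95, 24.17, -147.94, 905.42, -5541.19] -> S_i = -3.95*(-6.12)^i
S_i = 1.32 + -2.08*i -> [1.32, -0.76, -2.84, -4.92, -7.0]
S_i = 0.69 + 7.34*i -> [0.69, 8.03, 15.37, 22.71, 30.05]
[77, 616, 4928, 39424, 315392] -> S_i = 77*8^i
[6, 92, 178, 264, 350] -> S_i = 6 + 86*i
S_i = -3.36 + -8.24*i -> [-3.36, -11.6, -19.84, -28.08, -36.32]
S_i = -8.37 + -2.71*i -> [-8.37, -11.08, -13.79, -16.5, -19.21]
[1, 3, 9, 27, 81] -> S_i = 1*3^i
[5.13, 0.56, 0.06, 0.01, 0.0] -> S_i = 5.13*0.11^i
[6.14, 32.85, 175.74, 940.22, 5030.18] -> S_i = 6.14*5.35^i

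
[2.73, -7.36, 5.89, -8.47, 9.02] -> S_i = Random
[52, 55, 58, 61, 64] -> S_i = 52 + 3*i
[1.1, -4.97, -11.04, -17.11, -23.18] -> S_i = 1.10 + -6.07*i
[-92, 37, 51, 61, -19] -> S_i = Random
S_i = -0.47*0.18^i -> [-0.47, -0.08, -0.02, -0.0, -0.0]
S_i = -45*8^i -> [-45, -360, -2880, -23040, -184320]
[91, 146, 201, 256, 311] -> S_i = 91 + 55*i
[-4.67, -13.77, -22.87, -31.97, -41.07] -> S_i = -4.67 + -9.10*i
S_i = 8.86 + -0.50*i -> [8.86, 8.36, 7.86, 7.36, 6.86]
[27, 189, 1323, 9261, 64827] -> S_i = 27*7^i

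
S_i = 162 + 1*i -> [162, 163, 164, 165, 166]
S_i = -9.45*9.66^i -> [-9.45, -91.29, -881.83, -8518.5, -82288.72]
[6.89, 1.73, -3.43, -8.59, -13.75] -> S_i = 6.89 + -5.16*i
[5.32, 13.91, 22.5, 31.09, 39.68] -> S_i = 5.32 + 8.59*i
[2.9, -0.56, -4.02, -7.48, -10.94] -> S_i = 2.90 + -3.46*i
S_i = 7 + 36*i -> [7, 43, 79, 115, 151]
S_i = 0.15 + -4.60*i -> [0.15, -4.45, -9.05, -13.65, -18.25]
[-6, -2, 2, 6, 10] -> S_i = -6 + 4*i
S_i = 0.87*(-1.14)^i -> [0.87, -0.99, 1.13, -1.29, 1.47]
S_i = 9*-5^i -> [9, -45, 225, -1125, 5625]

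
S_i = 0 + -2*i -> [0, -2, -4, -6, -8]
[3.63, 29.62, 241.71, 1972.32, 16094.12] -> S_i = 3.63*8.16^i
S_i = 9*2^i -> [9, 18, 36, 72, 144]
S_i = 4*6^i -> [4, 24, 144, 864, 5184]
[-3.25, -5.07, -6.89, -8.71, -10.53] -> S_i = -3.25 + -1.82*i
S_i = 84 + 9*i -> [84, 93, 102, 111, 120]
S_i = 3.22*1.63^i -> [3.22, 5.25, 8.56, 13.95, 22.73]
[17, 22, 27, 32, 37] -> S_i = 17 + 5*i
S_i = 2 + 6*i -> [2, 8, 14, 20, 26]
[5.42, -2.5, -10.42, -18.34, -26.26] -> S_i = 5.42 + -7.92*i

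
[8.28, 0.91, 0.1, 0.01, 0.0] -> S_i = 8.28*0.11^i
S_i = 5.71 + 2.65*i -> [5.71, 8.36, 11.01, 13.66, 16.31]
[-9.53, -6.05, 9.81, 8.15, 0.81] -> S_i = Random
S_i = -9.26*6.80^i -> [-9.26, -62.97, -428.18, -2911.64, -19799.15]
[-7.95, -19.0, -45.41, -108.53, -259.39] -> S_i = -7.95*2.39^i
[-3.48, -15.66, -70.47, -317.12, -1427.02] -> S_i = -3.48*4.50^i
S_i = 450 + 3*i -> [450, 453, 456, 459, 462]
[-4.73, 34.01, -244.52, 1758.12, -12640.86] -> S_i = -4.73*(-7.19)^i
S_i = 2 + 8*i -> [2, 10, 18, 26, 34]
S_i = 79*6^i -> [79, 474, 2844, 17064, 102384]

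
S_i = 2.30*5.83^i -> [2.3, 13.41, 78.17, 455.76, 2657.06]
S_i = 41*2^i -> [41, 82, 164, 328, 656]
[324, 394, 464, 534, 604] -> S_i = 324 + 70*i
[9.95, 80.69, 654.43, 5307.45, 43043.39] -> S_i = 9.95*8.11^i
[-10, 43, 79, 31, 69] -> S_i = Random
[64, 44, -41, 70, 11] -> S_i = Random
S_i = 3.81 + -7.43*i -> [3.81, -3.62, -11.05, -18.48, -25.91]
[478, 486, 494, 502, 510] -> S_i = 478 + 8*i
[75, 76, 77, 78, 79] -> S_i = 75 + 1*i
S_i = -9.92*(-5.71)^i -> [-9.92, 56.64, -323.43, 1846.8, -10545.23]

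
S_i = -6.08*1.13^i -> [-6.08, -6.87, -7.76, -8.77, -9.91]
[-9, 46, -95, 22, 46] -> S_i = Random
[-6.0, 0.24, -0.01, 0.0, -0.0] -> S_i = -6.00*(-0.04)^i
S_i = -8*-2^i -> [-8, 16, -32, 64, -128]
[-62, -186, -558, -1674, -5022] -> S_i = -62*3^i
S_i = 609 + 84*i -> [609, 693, 777, 861, 945]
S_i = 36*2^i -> [36, 72, 144, 288, 576]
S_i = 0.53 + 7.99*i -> [0.53, 8.52, 16.51, 24.5, 32.49]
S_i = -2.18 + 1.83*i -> [-2.18, -0.35, 1.48, 3.31, 5.14]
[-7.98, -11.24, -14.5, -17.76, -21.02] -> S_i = -7.98 + -3.26*i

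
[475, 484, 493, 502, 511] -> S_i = 475 + 9*i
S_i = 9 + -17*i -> [9, -8, -25, -42, -59]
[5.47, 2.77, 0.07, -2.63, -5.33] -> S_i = 5.47 + -2.70*i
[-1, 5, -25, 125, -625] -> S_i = -1*-5^i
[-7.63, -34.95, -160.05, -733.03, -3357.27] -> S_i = -7.63*4.58^i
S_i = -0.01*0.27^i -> [-0.01, -0.0, -0.0, -0.0, -0.0]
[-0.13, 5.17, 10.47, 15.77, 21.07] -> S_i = -0.13 + 5.30*i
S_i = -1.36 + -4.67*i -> [-1.36, -6.03, -10.7, -15.37, -20.04]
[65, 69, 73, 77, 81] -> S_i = 65 + 4*i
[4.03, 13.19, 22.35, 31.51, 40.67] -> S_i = 4.03 + 9.16*i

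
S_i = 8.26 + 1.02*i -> [8.26, 9.28, 10.3, 11.32, 12.34]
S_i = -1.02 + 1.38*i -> [-1.02, 0.36, 1.74, 3.12, 4.5]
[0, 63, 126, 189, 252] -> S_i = 0 + 63*i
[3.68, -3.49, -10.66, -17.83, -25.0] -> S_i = 3.68 + -7.17*i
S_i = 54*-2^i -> [54, -108, 216, -432, 864]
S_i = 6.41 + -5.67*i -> [6.41, 0.74, -4.93, -10.6, -16.27]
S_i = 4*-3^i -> [4, -12, 36, -108, 324]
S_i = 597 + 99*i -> [597, 696, 795, 894, 993]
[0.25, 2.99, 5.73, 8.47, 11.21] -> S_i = 0.25 + 2.74*i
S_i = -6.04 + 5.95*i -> [-6.04, -0.09, 5.86, 11.81, 17.76]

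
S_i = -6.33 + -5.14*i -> [-6.33, -11.47, -16.61, -21.75, -26.89]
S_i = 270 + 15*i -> [270, 285, 300, 315, 330]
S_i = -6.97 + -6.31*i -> [-6.97, -13.28, -19.59, -25.9, -32.21]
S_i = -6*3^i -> [-6, -18, -54, -162, -486]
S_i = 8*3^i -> [8, 24, 72, 216, 648]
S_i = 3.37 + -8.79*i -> [3.37, -5.42, -14.21, -23.0, -31.79]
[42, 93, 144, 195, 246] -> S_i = 42 + 51*i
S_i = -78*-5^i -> [-78, 390, -1950, 9750, -48750]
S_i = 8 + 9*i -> [8, 17, 26, 35, 44]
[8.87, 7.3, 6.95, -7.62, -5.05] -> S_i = Random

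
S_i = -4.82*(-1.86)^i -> [-4.82, 8.97, -16.68, 31.02, -57.69]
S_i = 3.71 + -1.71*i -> [3.71, 2.0, 0.29, -1.42, -3.13]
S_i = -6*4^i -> [-6, -24, -96, -384, -1536]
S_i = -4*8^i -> [-4, -32, -256, -2048, -16384]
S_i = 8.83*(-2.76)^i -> [8.83, -24.37, 67.26, -185.65, 512.39]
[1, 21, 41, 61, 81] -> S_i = 1 + 20*i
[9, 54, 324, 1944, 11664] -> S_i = 9*6^i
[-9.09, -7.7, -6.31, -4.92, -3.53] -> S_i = -9.09 + 1.39*i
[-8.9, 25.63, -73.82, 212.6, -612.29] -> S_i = -8.90*(-2.88)^i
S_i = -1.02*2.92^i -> [-1.02, -2.98, -8.7, -25.4, -74.15]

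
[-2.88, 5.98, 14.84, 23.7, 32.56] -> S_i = -2.88 + 8.86*i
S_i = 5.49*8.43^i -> [5.49, 46.28, 390.15, 3288.93, 27725.71]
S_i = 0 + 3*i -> [0, 3, 6, 9, 12]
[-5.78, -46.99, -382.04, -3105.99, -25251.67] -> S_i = -5.78*8.13^i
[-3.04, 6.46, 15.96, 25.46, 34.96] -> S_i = -3.04 + 9.50*i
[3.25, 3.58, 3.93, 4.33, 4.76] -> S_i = 3.25*1.10^i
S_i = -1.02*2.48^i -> [-1.02, -2.53, -6.27, -15.56, -38.58]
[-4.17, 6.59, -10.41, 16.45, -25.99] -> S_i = -4.17*(-1.58)^i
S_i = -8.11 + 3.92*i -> [-8.11, -4.19, -0.27, 3.65, 7.57]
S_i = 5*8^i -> [5, 40, 320, 2560, 20480]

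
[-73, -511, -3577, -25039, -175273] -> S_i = -73*7^i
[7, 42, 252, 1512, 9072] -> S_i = 7*6^i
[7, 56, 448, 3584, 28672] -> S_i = 7*8^i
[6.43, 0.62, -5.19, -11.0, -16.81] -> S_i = 6.43 + -5.81*i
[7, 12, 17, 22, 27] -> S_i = 7 + 5*i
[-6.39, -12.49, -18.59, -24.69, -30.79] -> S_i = -6.39 + -6.10*i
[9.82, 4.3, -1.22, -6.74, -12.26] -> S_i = 9.82 + -5.52*i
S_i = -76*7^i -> [-76, -532, -3724, -26068, -182476]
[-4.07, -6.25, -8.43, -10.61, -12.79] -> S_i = -4.07 + -2.18*i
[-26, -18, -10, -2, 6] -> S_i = -26 + 8*i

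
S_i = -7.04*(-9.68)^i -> [-7.04, 68.15, -659.66, 6385.56, -61812.18]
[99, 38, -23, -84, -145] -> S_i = 99 + -61*i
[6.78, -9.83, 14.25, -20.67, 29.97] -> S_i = 6.78*(-1.45)^i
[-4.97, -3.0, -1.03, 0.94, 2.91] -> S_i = -4.97 + 1.97*i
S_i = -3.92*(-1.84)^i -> [-3.92, 7.21, -13.27, 24.42, -44.93]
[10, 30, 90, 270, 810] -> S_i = 10*3^i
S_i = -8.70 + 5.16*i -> [-8.7, -3.54, 1.62, 6.78, 11.94]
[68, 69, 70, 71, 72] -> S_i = 68 + 1*i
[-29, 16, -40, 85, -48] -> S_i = Random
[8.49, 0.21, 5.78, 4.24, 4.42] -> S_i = Random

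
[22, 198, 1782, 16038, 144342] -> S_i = 22*9^i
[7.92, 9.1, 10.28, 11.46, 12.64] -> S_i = 7.92 + 1.18*i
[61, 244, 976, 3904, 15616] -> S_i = 61*4^i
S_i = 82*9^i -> [82, 738, 6642, 59778, 538002]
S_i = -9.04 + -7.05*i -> [-9.04, -16.09, -23.14, -30.19, -37.24]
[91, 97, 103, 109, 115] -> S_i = 91 + 6*i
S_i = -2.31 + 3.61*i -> [-2.31, 1.3, 4.91, 8.52, 12.13]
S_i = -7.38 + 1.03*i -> [-7.38, -6.35, -5.32, -4.29, -3.26]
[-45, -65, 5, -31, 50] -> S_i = Random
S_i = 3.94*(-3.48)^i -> [3.94, -13.71, 47.71, -166.05, 577.85]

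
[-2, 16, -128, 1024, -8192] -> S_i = -2*-8^i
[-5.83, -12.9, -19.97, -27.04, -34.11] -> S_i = -5.83 + -7.07*i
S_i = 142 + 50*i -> [142, 192, 242, 292, 342]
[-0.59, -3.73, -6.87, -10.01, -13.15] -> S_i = -0.59 + -3.14*i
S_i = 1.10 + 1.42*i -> [1.1, 2.52, 3.94, 5.36, 6.78]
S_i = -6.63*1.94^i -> [-6.63, -12.86, -24.95, -48.41, -93.91]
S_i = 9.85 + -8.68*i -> [9.85, 1.17, -7.51, -16.19, -24.87]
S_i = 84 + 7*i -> [84, 91, 98, 105, 112]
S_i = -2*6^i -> [-2, -12, -72, -432, -2592]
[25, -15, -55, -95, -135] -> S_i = 25 + -40*i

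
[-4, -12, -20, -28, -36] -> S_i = -4 + -8*i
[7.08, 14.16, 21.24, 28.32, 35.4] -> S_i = 7.08 + 7.08*i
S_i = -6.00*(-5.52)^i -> [-6.0, 33.12, -182.82, 1009.18, -5570.67]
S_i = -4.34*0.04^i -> [-4.34, -0.17, -0.01, -0.0, -0.0]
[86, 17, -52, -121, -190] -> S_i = 86 + -69*i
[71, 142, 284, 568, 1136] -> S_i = 71*2^i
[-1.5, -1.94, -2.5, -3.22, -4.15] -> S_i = -1.50*1.29^i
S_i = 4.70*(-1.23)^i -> [4.7, -5.78, 7.11, -8.75, 10.76]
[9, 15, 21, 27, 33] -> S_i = 9 + 6*i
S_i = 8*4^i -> [8, 32, 128, 512, 2048]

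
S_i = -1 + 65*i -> [-1, 64, 129, 194, 259]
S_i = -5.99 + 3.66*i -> [-5.99, -2.33, 1.33, 4.99, 8.65]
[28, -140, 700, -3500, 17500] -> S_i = 28*-5^i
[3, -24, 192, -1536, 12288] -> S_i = 3*-8^i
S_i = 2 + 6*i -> [2, 8, 14, 20, 26]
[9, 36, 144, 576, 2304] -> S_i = 9*4^i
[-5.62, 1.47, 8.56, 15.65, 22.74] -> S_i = -5.62 + 7.09*i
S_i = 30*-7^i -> [30, -210, 1470, -10290, 72030]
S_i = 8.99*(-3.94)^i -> [8.99, -35.42, 139.56, -549.86, 2166.43]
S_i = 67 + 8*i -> [67, 75, 83, 91, 99]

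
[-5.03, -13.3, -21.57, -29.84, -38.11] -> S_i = -5.03 + -8.27*i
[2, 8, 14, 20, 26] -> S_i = 2 + 6*i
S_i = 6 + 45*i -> [6, 51, 96, 141, 186]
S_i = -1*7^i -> [-1, -7, -49, -343, -2401]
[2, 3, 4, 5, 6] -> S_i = 2 + 1*i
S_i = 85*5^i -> [85, 425, 2125, 10625, 53125]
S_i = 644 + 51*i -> [644, 695, 746, 797, 848]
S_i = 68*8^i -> [68, 544, 4352, 34816, 278528]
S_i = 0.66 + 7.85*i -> [0.66, 8.51, 16.36, 24.21, 32.06]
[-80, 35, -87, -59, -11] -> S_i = Random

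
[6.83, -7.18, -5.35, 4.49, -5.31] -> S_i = Random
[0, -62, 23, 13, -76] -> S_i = Random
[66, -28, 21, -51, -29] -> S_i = Random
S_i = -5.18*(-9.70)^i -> [-5.18, 50.25, -487.39, 4727.65, -45858.17]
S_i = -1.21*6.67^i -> [-1.21, -8.07, -53.83, -359.06, -2394.91]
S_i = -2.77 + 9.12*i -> [-2.77, 6.35, 15.47, 24.59, 33.71]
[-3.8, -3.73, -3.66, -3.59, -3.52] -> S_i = -3.80 + 0.07*i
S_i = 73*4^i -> [73, 292, 1168, 4672, 18688]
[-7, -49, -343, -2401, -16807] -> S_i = -7*7^i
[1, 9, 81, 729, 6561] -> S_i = 1*9^i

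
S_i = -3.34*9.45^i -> [-3.34, -31.56, -298.27, -2818.65, -26636.29]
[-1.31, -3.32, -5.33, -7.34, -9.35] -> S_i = -1.31 + -2.01*i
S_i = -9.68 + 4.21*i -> [-9.68, -5.47, -1.26, 2.95, 7.16]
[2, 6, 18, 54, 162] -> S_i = 2*3^i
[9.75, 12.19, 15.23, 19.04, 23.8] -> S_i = 9.75*1.25^i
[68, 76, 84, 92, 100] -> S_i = 68 + 8*i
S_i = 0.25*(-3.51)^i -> [0.25, -0.88, 3.08, -10.81, 37.95]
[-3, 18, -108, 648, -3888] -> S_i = -3*-6^i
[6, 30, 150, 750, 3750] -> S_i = 6*5^i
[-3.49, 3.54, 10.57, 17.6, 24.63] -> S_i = -3.49 + 7.03*i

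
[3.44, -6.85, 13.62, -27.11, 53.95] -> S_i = 3.44*(-1.99)^i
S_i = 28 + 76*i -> [28, 104, 180, 256, 332]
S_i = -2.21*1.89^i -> [-2.21, -4.18, -7.89, -14.92, -28.2]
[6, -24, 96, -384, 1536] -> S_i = 6*-4^i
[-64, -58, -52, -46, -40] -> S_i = -64 + 6*i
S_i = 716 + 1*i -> [716, 717, 718, 719, 720]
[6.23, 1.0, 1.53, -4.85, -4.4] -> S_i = Random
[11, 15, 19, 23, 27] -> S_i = 11 + 4*i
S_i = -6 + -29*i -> [-6, -35, -64, -93, -122]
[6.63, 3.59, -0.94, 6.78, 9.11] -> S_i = Random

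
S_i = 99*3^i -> [99, 297, 891, 2673, 8019]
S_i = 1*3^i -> [1, 3, 9, 27, 81]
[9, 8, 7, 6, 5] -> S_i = 9 + -1*i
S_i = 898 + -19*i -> [898, 879, 860, 841, 822]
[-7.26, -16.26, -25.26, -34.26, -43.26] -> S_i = -7.26 + -9.00*i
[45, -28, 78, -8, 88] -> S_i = Random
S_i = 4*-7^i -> [4, -28, 196, -1372, 9604]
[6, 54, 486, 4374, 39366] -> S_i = 6*9^i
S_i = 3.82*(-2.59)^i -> [3.82, -9.89, 25.62, -66.37, 171.89]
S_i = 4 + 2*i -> [4, 6, 8, 10, 12]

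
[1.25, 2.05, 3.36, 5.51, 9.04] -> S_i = 1.25*1.64^i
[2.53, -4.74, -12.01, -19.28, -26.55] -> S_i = 2.53 + -7.27*i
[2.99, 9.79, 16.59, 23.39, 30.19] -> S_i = 2.99 + 6.80*i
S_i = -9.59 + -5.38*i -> [-9.59, -14.97, -20.35, -25.73, -31.11]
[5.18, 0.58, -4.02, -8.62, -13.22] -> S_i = 5.18 + -4.60*i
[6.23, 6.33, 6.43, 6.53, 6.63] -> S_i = 6.23 + 0.10*i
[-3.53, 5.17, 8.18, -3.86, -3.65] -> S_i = Random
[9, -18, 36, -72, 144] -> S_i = 9*-2^i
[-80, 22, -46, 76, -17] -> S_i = Random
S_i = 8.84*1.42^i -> [8.84, 12.55, 17.82, 25.31, 35.94]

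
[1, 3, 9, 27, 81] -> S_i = 1*3^i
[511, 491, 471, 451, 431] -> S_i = 511 + -20*i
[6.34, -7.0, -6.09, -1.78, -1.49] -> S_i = Random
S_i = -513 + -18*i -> [-513, -531, -549, -567, -585]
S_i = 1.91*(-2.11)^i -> [1.91, -4.03, 8.5, -17.94, 37.86]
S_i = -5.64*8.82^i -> [-5.64, -49.74, -438.75, -3869.77, -34131.35]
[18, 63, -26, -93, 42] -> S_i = Random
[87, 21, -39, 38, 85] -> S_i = Random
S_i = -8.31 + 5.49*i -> [-8.31, -2.82, 2.67, 8.16, 13.65]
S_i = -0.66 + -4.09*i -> [-0.66, -4.75, -8.84, -12.93, -17.02]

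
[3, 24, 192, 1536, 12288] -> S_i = 3*8^i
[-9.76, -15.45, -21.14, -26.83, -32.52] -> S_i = -9.76 + -5.69*i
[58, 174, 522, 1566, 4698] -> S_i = 58*3^i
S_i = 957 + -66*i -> [957, 891, 825, 759, 693]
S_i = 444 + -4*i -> [444, 440, 436, 432, 428]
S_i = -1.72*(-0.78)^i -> [-1.72, 1.34, -1.05, 0.82, -0.64]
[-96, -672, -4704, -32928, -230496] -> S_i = -96*7^i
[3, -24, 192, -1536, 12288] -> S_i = 3*-8^i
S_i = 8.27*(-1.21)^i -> [8.27, -10.01, 12.11, -14.65, 17.73]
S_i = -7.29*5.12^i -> [-7.29, -37.32, -191.1, -978.45, -5009.65]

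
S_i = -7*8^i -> [-7, -56, -448, -3584, -28672]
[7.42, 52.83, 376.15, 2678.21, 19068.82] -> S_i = 7.42*7.12^i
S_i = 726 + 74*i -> [726, 800, 874, 948, 1022]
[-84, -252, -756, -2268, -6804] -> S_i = -84*3^i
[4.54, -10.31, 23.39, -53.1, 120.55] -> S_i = 4.54*(-2.27)^i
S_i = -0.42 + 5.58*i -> [-0.42, 5.16, 10.74, 16.32, 21.9]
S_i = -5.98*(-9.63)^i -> [-5.98, 57.59, -554.57, 5340.48, -51428.79]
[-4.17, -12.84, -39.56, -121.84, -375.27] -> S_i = -4.17*3.08^i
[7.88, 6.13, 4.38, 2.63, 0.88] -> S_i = 7.88 + -1.75*i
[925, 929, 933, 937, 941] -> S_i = 925 + 4*i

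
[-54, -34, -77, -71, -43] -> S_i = Random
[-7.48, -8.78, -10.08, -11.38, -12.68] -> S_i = -7.48 + -1.30*i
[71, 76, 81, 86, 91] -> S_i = 71 + 5*i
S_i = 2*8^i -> [2, 16, 128, 1024, 8192]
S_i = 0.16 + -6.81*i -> [0.16, -6.65, -13.46, -20.27, -27.08]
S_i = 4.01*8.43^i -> [4.01, 33.8, 284.97, 2402.3, 20251.38]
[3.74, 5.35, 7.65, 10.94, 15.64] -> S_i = 3.74*1.43^i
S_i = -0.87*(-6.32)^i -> [-0.87, 5.5, -34.75, 219.62, -1387.99]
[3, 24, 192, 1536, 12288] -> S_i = 3*8^i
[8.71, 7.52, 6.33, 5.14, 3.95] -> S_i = 8.71 + -1.19*i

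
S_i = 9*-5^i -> [9, -45, 225, -1125, 5625]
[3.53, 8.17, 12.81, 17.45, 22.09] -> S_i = 3.53 + 4.64*i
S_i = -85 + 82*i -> [-85, -3, 79, 161, 243]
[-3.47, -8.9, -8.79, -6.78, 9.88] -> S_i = Random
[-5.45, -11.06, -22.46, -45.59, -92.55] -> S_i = -5.45*2.03^i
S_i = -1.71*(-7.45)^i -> [-1.71, 12.74, -94.91, 707.07, -5267.7]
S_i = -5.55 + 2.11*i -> [-5.55, -3.44, -1.33, 0.78, 2.89]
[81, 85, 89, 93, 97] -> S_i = 81 + 4*i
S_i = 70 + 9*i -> [70, 79, 88, 97, 106]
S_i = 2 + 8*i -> [2, 10, 18, 26, 34]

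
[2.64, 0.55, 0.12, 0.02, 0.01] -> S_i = 2.64*0.21^i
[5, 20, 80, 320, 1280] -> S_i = 5*4^i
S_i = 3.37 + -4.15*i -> [3.37, -0.78, -4.93, -9.08, -13.23]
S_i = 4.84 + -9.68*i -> [4.84, -4.84, -14.52, -24.2, -33.88]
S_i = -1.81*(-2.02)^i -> [-1.81, 3.66, -7.39, 14.92, -30.14]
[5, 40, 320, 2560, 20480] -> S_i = 5*8^i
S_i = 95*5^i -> [95, 475, 2375, 11875, 59375]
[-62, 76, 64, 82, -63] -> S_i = Random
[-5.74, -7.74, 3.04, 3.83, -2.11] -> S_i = Random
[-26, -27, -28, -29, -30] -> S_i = -26 + -1*i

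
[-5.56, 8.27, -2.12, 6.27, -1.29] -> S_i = Random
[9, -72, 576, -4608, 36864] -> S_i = 9*-8^i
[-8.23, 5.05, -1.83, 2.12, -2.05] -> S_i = Random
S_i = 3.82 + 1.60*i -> [3.82, 5.42, 7.02, 8.62, 10.22]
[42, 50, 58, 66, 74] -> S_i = 42 + 8*i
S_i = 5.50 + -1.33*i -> [5.5, 4.17, 2.84, 1.51, 0.18]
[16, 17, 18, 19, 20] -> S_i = 16 + 1*i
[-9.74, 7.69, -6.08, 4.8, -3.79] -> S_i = -9.74*(-0.79)^i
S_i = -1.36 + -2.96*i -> [-1.36, -4.32, -7.28, -10.24, -13.2]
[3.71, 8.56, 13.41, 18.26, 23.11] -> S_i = 3.71 + 4.85*i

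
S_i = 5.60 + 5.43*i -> [5.6, 11.03, 16.46, 21.89, 27.32]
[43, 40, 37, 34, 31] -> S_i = 43 + -3*i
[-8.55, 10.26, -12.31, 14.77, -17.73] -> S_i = -8.55*(-1.20)^i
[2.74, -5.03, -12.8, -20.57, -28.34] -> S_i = 2.74 + -7.77*i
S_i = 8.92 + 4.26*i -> [8.92, 13.18, 17.44, 21.7, 25.96]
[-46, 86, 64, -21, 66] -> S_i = Random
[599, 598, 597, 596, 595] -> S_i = 599 + -1*i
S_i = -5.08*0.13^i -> [-5.08, -0.66, -0.09, -0.01, -0.0]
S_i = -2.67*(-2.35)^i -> [-2.67, 6.27, -14.75, 34.65, -81.43]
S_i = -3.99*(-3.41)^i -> [-3.99, 13.61, -46.4, 158.21, -539.5]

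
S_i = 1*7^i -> [1, 7, 49, 343, 2401]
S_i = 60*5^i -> [60, 300, 1500, 7500, 37500]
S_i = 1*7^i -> [1, 7, 49, 343, 2401]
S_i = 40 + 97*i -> [40, 137, 234, 331, 428]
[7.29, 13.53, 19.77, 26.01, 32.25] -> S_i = 7.29 + 6.24*i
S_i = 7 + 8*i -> [7, 15, 23, 31, 39]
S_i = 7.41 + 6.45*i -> [7.41, 13.86, 20.31, 26.76, 33.21]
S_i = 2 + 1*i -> [2, 3, 4, 5, 6]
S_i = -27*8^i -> [-27, -216, -1728, -13824, -110592]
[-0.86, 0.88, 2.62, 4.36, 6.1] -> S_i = -0.86 + 1.74*i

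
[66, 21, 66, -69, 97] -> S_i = Random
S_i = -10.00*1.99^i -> [-10.0, -19.9, -39.6, -78.81, -156.82]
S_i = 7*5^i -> [7, 35, 175, 875, 4375]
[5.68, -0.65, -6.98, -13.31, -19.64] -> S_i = 5.68 + -6.33*i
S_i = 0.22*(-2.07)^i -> [0.22, -0.46, 0.94, -1.95, 4.04]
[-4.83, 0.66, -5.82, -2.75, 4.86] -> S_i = Random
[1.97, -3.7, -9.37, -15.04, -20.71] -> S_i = 1.97 + -5.67*i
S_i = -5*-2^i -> [-5, 10, -20, 40, -80]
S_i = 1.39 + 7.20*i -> [1.39, 8.59, 15.79, 22.99, 30.19]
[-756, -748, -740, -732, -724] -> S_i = -756 + 8*i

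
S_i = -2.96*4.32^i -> [-2.96, -12.79, -55.24, -238.64, -1030.92]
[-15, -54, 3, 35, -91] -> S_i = Random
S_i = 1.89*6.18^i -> [1.89, 11.68, 72.18, 446.09, 2756.87]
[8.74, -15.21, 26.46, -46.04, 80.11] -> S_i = 8.74*(-1.74)^i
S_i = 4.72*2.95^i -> [4.72, 13.92, 41.08, 121.17, 357.46]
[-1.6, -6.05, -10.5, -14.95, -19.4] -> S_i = -1.60 + -4.45*i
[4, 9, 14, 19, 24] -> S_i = 4 + 5*i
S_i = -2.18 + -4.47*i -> [-2.18, -6.65, -11.12, -15.59, -20.06]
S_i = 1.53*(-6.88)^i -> [1.53, -10.53, 72.42, -498.26, 3428.03]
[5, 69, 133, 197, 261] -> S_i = 5 + 64*i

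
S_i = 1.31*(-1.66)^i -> [1.31, -2.17, 3.61, -5.99, 9.95]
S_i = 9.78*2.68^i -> [9.78, 26.21, 70.24, 188.25, 504.52]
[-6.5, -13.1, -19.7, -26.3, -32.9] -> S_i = -6.50 + -6.60*i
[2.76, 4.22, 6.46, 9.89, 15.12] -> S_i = 2.76*1.53^i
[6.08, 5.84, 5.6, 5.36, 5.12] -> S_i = 6.08 + -0.24*i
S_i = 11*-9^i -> [11, -99, 891, -8019, 72171]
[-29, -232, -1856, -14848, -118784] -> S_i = -29*8^i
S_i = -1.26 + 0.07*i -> [-1.26, -1.19, -1.12, -1.05, -0.98]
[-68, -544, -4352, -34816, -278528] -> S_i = -68*8^i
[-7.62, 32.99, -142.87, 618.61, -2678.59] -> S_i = -7.62*(-4.33)^i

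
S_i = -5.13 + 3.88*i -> [-5.13, -1.25, 2.63, 6.51, 10.39]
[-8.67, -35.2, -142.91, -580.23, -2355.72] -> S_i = -8.67*4.06^i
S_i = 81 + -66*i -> [81, 15, -51, -117, -183]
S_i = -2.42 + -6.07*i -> [-2.42, -8.49, -14.56, -20.63, -26.7]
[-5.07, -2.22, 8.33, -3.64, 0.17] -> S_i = Random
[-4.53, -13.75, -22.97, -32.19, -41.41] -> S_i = -4.53 + -9.22*i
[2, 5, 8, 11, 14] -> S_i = 2 + 3*i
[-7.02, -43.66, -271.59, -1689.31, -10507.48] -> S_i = -7.02*6.22^i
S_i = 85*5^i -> [85, 425, 2125, 10625, 53125]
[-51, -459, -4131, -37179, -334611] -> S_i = -51*9^i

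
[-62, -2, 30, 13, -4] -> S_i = Random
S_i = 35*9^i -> [35, 315, 2835, 25515, 229635]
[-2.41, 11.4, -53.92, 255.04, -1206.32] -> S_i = -2.41*(-4.73)^i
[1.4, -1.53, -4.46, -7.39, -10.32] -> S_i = 1.40 + -2.93*i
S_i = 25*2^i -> [25, 50, 100, 200, 400]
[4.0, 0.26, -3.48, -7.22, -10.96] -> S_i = 4.00 + -3.74*i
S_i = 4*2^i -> [4, 8, 16, 32, 64]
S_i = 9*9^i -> [9, 81, 729, 6561, 59049]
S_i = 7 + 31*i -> [7, 38, 69, 100, 131]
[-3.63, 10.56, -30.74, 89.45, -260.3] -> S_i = -3.63*(-2.91)^i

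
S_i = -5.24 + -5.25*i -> [-5.24, -10.49, -15.74, -20.99, -26.24]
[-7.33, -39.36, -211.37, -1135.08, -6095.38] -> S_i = -7.33*5.37^i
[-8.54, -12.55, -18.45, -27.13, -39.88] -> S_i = -8.54*1.47^i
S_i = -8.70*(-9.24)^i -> [-8.7, 80.39, -742.79, 6863.33, -63417.21]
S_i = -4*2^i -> [-4, -8, -16, -32, -64]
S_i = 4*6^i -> [4, 24, 144, 864, 5184]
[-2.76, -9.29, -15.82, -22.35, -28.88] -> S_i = -2.76 + -6.53*i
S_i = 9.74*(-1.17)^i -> [9.74, -11.4, 13.33, -15.6, 18.25]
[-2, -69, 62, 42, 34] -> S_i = Random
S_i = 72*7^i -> [72, 504, 3528, 24696, 172872]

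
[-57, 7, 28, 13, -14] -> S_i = Random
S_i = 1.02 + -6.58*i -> [1.02, -5.56, -12.14, -18.72, -25.3]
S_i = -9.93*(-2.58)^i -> [-9.93, 25.62, -66.1, 170.53, -439.98]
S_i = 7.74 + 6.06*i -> [7.74, 13.8, 19.86, 25.92, 31.98]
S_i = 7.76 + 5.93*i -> [7.76, 13.69, 19.62, 25.55, 31.48]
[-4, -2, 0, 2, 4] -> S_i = -4 + 2*i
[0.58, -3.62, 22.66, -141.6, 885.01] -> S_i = 0.58*(-6.25)^i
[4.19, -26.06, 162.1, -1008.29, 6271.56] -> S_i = 4.19*(-6.22)^i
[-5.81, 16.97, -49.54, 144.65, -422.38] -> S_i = -5.81*(-2.92)^i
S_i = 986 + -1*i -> [986, 985, 984, 983, 982]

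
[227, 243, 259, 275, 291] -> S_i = 227 + 16*i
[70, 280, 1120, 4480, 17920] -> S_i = 70*4^i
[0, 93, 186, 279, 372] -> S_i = 0 + 93*i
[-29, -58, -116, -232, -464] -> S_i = -29*2^i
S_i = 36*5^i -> [36, 180, 900, 4500, 22500]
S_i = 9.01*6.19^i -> [9.01, 55.77, 345.23, 2136.96, 13227.79]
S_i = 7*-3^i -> [7, -21, 63, -189, 567]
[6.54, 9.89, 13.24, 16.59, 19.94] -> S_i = 6.54 + 3.35*i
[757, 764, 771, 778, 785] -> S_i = 757 + 7*i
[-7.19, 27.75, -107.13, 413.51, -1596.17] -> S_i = -7.19*(-3.86)^i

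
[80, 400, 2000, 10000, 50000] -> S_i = 80*5^i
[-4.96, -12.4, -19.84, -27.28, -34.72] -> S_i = -4.96 + -7.44*i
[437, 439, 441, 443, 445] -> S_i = 437 + 2*i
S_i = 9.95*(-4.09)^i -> [9.95, -40.7, 166.44, -680.76, 2784.3]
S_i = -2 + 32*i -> [-2, 30, 62, 94, 126]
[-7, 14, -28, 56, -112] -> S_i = -7*-2^i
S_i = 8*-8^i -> [8, -64, 512, -4096, 32768]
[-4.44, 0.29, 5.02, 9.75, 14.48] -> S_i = -4.44 + 4.73*i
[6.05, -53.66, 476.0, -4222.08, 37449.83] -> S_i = 6.05*(-8.87)^i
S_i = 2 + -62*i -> [2, -60, -122, -184, -246]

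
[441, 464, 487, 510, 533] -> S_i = 441 + 23*i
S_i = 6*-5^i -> [6, -30, 150, -750, 3750]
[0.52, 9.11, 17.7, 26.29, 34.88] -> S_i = 0.52 + 8.59*i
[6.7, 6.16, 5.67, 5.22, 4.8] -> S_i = 6.70*0.92^i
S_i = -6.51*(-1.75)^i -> [-6.51, 11.39, -19.94, 34.89, -61.06]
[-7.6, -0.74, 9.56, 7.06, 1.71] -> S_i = Random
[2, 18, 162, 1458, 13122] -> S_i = 2*9^i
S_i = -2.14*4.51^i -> [-2.14, -9.65, -43.53, -196.31, -885.36]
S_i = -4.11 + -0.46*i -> [-4.11, -4.57, -5.03, -5.49, -5.95]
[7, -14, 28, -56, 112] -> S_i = 7*-2^i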